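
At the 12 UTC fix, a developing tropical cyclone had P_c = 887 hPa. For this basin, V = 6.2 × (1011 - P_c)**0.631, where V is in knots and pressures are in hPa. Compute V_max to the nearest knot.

ΔP = 1011 − 887 = 124 hPa.
124^0.631 ≈ 20.939.
V ≈ 6.2 × 20.939 ≈ 129.8 kt.

130 kt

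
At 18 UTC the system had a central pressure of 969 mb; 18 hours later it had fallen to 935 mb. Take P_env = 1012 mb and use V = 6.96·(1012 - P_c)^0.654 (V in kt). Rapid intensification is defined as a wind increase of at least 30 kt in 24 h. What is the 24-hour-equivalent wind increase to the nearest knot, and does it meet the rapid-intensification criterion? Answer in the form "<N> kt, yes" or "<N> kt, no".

50 kt, yes

V₁: ΔP = 43, V ≈ 6.96 × 43^0.654 ≈ 81.45 kt.
V₂: ΔP = 77, V ≈ 6.96 × 77^0.654 ≈ 119.23 kt.
ΔV over 18 h = 37.78 kt → 24 h equivalent = 37.78 × 24/18 ≈ 50.37 kt.
50 kt ≥ 30 kt ⇒ rapid intensification.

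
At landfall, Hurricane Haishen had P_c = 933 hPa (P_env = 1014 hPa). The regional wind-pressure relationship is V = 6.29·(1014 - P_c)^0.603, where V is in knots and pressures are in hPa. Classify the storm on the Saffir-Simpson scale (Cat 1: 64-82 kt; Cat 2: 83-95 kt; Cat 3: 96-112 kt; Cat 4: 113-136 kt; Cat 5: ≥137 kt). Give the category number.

ΔP = 1014 − 933 = 81 hPa.
V ≈ 6.29 × 81^0.603 = 6.29 × 14.15 ≈ 89 kt.
89 kt falls in the Category 2 band.

2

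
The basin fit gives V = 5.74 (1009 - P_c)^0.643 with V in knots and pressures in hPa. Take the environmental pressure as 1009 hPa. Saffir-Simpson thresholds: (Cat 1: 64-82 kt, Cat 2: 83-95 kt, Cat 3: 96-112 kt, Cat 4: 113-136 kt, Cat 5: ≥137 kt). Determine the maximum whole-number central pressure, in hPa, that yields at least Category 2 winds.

Category 2 begins at V = 83 kt.
Required ΔP = (83/5.74)^(1/0.643) = 14.460^1.555 ≈ 63.72 hPa.
P_c ≤ 1009 − 63.72 = 945.28, so the highest integer P_c is 945 hPa.

945 hPa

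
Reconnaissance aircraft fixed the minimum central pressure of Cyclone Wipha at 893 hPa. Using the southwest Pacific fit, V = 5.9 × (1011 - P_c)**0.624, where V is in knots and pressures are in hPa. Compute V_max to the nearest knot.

ΔP = 1011 − 893 = 118 hPa.
118^0.624 ≈ 19.627.
V ≈ 5.9 × 19.627 ≈ 115.8 kt.

116 kt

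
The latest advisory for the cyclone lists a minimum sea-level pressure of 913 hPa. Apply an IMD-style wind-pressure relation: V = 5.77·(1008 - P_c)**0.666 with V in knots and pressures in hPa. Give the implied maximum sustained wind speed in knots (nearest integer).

120 kt

ΔP = 1008 − 913 = 95 hPa.
95^0.666 ≈ 20.757.
V ≈ 5.77 × 20.757 ≈ 119.8 kt.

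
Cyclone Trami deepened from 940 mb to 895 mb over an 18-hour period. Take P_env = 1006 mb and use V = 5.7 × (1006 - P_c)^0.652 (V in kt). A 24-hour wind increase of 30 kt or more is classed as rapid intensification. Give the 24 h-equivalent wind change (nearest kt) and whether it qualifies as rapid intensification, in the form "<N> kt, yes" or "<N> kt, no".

47 kt, yes

V₁: ΔP = 66, V ≈ 5.7 × 66^0.652 ≈ 87.54 kt.
V₂: ΔP = 111, V ≈ 5.7 × 111^0.652 ≈ 122.86 kt.
ΔV over 18 h = 35.32 kt → 24 h equivalent = 35.32 × 24/18 ≈ 47.09 kt.
47 kt ≥ 30 kt ⇒ rapid intensification.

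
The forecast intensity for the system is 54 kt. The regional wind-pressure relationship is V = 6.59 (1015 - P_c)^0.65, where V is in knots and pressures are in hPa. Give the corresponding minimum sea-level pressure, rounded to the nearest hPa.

ΔP = (V / 6.59)^(1/0.65) = (54/6.59)^1.538.
54/6.59 = 8.194; 8.194^1.538 ≈ 25.43 hPa.
P_c = 1015 − 25.43 = 989.57 ≈ 990 hPa.

990 hPa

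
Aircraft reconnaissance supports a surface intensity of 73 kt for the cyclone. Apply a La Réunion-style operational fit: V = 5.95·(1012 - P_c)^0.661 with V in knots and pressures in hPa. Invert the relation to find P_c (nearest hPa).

ΔP = (V / 5.95)^(1/0.661) = (73/5.95)^1.513.
73/5.95 = 12.269; 12.269^1.513 ≈ 44.38 hPa.
P_c = 1012 − 44.38 = 967.62 ≈ 968 hPa.

968 hPa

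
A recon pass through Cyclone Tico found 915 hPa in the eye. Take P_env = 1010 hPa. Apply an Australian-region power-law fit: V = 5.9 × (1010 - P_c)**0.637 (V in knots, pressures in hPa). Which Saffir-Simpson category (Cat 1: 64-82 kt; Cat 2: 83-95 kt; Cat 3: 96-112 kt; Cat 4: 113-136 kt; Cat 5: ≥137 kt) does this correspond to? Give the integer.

ΔP = 1010 − 915 = 95 hPa.
V ≈ 5.9 × 95^0.637 = 5.9 × 18.19 ≈ 107 kt.
107 kt falls in the Category 3 band.

3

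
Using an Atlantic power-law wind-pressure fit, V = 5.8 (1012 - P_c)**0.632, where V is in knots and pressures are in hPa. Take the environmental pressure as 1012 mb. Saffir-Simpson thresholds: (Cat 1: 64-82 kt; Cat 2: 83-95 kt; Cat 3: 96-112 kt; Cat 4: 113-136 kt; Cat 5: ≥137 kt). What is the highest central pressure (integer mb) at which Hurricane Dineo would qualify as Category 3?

927 mb

Category 3 begins at V = 96 kt.
Required ΔP = (96/5.8)^(1/0.632) = 16.552^1.582 ≈ 84.83 mb.
P_c ≤ 1012 − 84.83 = 927.17, so the highest integer P_c is 927 mb.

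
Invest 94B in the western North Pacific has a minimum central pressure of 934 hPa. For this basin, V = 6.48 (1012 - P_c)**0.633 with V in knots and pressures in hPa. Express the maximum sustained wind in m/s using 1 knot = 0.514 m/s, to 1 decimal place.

52.5 m/s

ΔP = 1012 − 934 = 78 hPa.
V ≈ 6.48 × 78^0.633 = 6.48 × 15.765 ≈ 102.158 kt.
102.158 × 0.514 ≈ 52.51 m/s → 52.5 m/s.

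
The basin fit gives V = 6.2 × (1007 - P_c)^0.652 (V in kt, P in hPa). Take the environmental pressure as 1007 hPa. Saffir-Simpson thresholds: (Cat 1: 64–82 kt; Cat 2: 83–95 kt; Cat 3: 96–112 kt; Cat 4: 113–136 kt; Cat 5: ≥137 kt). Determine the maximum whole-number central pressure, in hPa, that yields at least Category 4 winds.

921 hPa

Category 4 begins at V = 113 kt.
Required ΔP = (113/6.2)^(1/0.652) = 18.226^1.534 ≈ 85.82 hPa.
P_c ≤ 1007 − 85.82 = 921.18, so the highest integer P_c is 921 hPa.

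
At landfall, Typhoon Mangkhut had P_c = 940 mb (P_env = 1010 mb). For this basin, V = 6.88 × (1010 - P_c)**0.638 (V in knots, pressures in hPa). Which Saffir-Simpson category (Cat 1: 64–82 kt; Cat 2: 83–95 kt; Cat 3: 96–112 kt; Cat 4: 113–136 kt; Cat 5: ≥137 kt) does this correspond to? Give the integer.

ΔP = 1010 − 940 = 70 mb.
V ≈ 6.88 × 70^0.638 = 6.88 × 15.04 ≈ 103 kt.
103 kt falls in the Category 3 band.

3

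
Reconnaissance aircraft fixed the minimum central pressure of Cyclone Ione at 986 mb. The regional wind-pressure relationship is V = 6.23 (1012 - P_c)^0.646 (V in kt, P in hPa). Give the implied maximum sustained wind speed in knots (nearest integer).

51 kt

ΔP = 1012 − 986 = 26 mb.
26^0.646 ≈ 8.205.
V ≈ 6.23 × 8.205 ≈ 51.1 kt.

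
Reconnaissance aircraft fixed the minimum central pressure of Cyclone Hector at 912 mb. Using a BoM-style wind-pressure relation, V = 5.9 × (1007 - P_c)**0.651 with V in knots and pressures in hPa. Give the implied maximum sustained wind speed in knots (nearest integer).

ΔP = 1007 − 912 = 95 mb.
95^0.651 ≈ 19.386.
V ≈ 5.9 × 19.386 ≈ 114.4 kt.

114 kt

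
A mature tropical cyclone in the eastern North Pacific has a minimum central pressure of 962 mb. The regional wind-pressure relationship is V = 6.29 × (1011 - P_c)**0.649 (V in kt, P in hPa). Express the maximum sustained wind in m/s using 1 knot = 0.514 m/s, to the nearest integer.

ΔP = 1011 − 962 = 49 mb.
V ≈ 6.29 × 49^0.649 = 6.29 × 12.501 ≈ 78.630 kt.
78.630 × 0.514 ≈ 40.42 m/s → 40 m/s.

40 m/s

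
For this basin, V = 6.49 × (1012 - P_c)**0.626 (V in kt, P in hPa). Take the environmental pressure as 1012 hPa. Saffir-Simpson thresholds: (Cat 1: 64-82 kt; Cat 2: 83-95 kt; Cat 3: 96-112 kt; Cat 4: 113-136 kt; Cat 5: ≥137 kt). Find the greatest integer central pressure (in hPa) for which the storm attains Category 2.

Category 2 begins at V = 83 kt.
Required ΔP = (83/6.49)^(1/0.626) = 12.789^1.597 ≈ 58.63 hPa.
P_c ≤ 1012 − 58.63 = 953.37, so the highest integer P_c is 953 hPa.

953 hPa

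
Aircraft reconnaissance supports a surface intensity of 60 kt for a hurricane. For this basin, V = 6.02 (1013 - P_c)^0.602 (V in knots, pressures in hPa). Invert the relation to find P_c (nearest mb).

ΔP = (V / 6.02)^(1/0.602) = (60/6.02)^1.661.
60/6.02 = 9.967; 9.967^1.661 ≈ 45.58 mb.
P_c = 1013 − 45.58 = 967.42 ≈ 967 mb.

967 mb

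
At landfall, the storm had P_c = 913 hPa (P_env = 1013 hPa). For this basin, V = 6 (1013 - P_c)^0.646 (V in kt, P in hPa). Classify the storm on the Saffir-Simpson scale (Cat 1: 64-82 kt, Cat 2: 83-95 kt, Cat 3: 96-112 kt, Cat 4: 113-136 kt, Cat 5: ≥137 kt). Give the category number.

ΔP = 1013 − 913 = 100 hPa.
V ≈ 6 × 100^0.646 = 6 × 19.59 ≈ 118 kt.
118 kt falls in the Category 4 band.

4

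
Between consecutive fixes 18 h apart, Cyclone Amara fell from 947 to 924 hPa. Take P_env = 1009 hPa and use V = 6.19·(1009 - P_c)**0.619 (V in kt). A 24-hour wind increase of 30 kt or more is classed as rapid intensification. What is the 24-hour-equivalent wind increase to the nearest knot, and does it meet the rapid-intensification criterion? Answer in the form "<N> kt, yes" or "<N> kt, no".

V₁: ΔP = 62, V ≈ 6.19 × 62^0.619 ≈ 79.65 kt.
V₂: ΔP = 85, V ≈ 6.19 × 85^0.619 ≈ 96.83 kt.
ΔV over 18 h = 17.18 kt → 24 h equivalent = 17.18 × 24/18 ≈ 22.91 kt.
23 kt < 30 kt ⇒ not rapid intensification.

23 kt, no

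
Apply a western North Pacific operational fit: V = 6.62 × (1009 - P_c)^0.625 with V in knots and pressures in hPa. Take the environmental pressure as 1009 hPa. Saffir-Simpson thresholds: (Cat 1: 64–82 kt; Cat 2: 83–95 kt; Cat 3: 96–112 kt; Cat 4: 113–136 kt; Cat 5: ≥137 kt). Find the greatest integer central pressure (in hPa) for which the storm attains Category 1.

Category 1 begins at V = 64 kt.
Required ΔP = (64/6.62)^(1/0.625) = 9.668^1.600 ≈ 37.72 hPa.
P_c ≤ 1009 − 37.72 = 971.28, so the highest integer P_c is 971 hPa.

971 hPa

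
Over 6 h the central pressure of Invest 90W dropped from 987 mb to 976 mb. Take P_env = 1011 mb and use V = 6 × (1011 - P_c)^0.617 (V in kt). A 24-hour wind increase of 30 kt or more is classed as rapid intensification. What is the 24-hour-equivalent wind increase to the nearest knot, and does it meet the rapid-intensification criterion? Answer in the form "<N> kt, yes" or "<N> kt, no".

45 kt, yes

V₁: ΔP = 24, V ≈ 6 × 24^0.617 ≈ 42.63 kt.
V₂: ΔP = 35, V ≈ 6 × 35^0.617 ≈ 53.81 kt.
ΔV over 6 h = 11.18 kt → 24 h equivalent = 11.18 × 24/6 ≈ 44.72 kt.
45 kt ≥ 30 kt ⇒ rapid intensification.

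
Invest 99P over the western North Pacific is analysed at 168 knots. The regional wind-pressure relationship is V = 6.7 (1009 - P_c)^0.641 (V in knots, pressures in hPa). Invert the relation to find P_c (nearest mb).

857 mb

ΔP = (V / 6.7)^(1/0.641) = (168/6.7)^1.560.
168/6.7 = 25.075; 25.075^1.560 ≈ 152.37 mb.
P_c = 1009 − 152.37 = 856.63 ≈ 857 mb.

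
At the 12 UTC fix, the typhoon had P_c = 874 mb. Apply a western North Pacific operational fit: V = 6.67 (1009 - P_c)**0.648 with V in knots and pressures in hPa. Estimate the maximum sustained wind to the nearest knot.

160 kt

ΔP = 1009 − 874 = 135 mb.
135^0.648 ≈ 24.014.
V ≈ 6.67 × 24.014 ≈ 160.2 kt.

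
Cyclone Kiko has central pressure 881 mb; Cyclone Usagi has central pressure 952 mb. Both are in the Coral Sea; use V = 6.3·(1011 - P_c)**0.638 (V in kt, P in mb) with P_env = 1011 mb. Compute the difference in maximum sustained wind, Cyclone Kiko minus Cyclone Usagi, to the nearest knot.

56 kt

Cyclone Kiko: ΔP = 130; V ≈ 6.3 × 130^0.638 ≈ 140.62 kt.
Cyclone Usagi: ΔP = 59; V ≈ 6.3 × 59^0.638 ≈ 84.95 kt.
Difference ≈ 140.62 − 84.95 = 55.67 → 56 kt.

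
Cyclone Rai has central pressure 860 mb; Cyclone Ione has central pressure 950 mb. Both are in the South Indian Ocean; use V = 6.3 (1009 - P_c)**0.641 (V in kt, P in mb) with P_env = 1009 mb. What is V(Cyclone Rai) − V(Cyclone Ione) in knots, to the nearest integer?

70 kt

Cyclone Rai: ΔP = 149; V ≈ 6.3 × 149^0.641 ≈ 155.72 kt.
Cyclone Ione: ΔP = 59; V ≈ 6.3 × 59^0.641 ≈ 85.99 kt.
Difference ≈ 155.72 − 85.99 = 69.73 → 70 kt.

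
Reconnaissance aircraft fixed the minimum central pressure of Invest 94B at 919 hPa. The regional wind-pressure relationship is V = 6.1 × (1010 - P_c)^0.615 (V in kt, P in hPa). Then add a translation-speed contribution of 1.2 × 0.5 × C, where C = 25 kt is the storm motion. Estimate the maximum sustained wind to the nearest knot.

ΔP = 1010 − 919 = 91 hPa.
91^0.615 ≈ 16.025.
V ≈ 6.1 × 16.025 ≈ 97.8 kt.
Translation term: 1.2 × 0.5 × 25 = 15 kt.
Corrected V ≈ 112.8 kt → 113 kt.

113 kt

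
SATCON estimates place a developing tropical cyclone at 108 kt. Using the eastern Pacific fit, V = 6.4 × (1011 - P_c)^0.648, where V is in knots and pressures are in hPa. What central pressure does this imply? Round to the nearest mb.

ΔP = (V / 6.4)^(1/0.648) = (108/6.4)^1.543.
108/6.4 = 16.875; 16.875^1.543 ≈ 78.32 mb.
P_c = 1011 − 78.32 = 932.68 ≈ 933 mb.

933 mb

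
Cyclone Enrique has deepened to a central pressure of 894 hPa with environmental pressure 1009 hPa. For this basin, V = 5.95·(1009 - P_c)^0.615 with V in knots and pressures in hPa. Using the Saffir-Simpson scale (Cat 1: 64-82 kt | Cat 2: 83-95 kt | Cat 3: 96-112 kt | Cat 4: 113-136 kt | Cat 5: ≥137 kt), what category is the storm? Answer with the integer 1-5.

3

ΔP = 1009 − 894 = 115 hPa.
V ≈ 5.95 × 115^0.615 = 5.95 × 18.51 ≈ 110 kt.
110 kt falls in the Category 3 band.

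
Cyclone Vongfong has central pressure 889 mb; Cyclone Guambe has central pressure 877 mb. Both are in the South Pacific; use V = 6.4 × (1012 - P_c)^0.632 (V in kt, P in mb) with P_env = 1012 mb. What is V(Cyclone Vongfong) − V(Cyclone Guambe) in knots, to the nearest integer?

-8 kt

Cyclone Vongfong: ΔP = 123; V ≈ 6.4 × 123^0.632 ≈ 133.97 kt.
Cyclone Guambe: ΔP = 135; V ≈ 6.4 × 135^0.632 ≈ 142.09 kt.
Difference ≈ 133.97 − 142.09 = -8.12 → -8 kt.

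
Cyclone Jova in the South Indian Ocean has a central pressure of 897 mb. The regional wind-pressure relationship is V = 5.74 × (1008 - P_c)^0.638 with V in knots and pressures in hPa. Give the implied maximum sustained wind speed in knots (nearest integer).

ΔP = 1008 − 897 = 111 mb.
111^0.638 ≈ 20.180.
V ≈ 5.74 × 20.180 ≈ 115.8 kt.

116 kt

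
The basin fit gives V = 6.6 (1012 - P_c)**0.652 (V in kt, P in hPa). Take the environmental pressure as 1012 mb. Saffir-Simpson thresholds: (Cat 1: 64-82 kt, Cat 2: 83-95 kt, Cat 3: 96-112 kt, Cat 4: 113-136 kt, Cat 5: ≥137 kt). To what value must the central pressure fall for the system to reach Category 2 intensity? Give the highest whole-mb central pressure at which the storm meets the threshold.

963 mb

Category 2 begins at V = 83 kt.
Required ΔP = (83/6.6)^(1/0.652) = 12.576^1.534 ≈ 48.57 mb.
P_c ≤ 1012 − 48.57 = 963.43, so the highest integer P_c is 963 mb.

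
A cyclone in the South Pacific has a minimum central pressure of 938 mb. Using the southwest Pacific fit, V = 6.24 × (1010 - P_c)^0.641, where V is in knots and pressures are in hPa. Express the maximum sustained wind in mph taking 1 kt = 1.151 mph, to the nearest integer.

ΔP = 1010 − 938 = 72 mb.
V ≈ 6.24 × 72^0.641 = 6.24 × 15.508 ≈ 96.769 kt.
96.769 × 1.151 ≈ 111.38 mph → 111 mph.

111 mph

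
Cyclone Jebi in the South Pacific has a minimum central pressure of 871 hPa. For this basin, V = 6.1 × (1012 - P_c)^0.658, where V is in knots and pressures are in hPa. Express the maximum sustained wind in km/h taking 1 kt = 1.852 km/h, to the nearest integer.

293 km/h

ΔP = 1012 − 871 = 141 hPa.
V ≈ 6.1 × 141^0.658 = 6.1 × 25.953 ≈ 158.313 kt.
158.313 × 1.852 ≈ 293.20 km/h → 293 km/h.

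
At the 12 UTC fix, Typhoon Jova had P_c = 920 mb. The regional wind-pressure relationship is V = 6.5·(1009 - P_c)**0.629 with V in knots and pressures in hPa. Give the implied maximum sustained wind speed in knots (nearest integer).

109 kt

ΔP = 1009 − 920 = 89 mb.
89^0.629 ≈ 16.833.
V ≈ 6.5 × 16.833 ≈ 109.4 kt.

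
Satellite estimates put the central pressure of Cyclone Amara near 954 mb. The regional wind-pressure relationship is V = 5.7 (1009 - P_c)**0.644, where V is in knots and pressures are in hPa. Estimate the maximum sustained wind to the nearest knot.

75 kt

ΔP = 1009 − 954 = 55 mb.
55^0.644 ≈ 13.207.
V ≈ 5.7 × 13.207 ≈ 75.3 kt.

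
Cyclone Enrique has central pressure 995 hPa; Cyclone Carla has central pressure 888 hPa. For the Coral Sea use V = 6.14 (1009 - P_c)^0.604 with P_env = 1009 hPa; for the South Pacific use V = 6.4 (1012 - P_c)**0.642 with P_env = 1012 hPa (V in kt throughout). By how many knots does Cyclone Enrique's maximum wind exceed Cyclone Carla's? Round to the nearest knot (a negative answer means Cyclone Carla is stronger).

-111 kt

Cyclone Enrique: ΔP = 14; V ≈ 6.14 × 14^0.604 ≈ 30.23 kt.
Cyclone Carla: ΔP = 124; V ≈ 6.4 × 124^0.642 ≈ 141.30 kt.
Difference ≈ 30.23 − 141.30 = -111.07 → -111 kt.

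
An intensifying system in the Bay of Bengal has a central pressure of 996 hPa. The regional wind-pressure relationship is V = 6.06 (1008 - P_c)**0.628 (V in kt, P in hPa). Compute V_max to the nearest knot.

29 kt

ΔP = 1008 − 996 = 12 hPa.
12^0.628 ≈ 4.761.
V ≈ 6.06 × 4.761 ≈ 28.9 kt.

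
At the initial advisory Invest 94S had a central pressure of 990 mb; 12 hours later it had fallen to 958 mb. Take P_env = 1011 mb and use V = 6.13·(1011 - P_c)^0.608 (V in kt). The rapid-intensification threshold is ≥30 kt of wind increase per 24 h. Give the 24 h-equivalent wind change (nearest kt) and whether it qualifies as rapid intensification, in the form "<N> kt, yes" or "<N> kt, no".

59 kt, yes

V₁: ΔP = 21, V ≈ 6.13 × 21^0.608 ≈ 39.03 kt.
V₂: ΔP = 53, V ≈ 6.13 × 53^0.608 ≈ 68.52 kt.
ΔV over 12 h = 29.49 kt → 24 h equivalent = 29.49 × 24/12 ≈ 58.98 kt.
59 kt ≥ 30 kt ⇒ rapid intensification.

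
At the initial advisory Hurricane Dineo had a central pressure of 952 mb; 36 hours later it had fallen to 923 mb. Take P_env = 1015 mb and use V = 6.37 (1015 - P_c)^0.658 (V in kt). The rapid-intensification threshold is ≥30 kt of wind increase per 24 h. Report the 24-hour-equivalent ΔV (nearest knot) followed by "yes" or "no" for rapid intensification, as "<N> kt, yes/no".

18 kt, no

V₁: ΔP = 63, V ≈ 6.37 × 63^0.658 ≈ 97.30 kt.
V₂: ΔP = 92, V ≈ 6.37 × 92^0.658 ≈ 124.83 kt.
ΔV over 36 h = 27.53 kt → 24 h equivalent = 27.53 × 24/36 ≈ 18.35 kt.
18 kt < 30 kt ⇒ not rapid intensification.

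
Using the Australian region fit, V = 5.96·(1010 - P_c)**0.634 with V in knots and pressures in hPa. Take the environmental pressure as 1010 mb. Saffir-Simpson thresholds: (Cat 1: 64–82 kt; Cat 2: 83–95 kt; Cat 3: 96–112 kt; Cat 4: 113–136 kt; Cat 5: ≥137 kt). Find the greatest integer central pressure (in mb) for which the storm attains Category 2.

946 mb

Category 2 begins at V = 83 kt.
Required ΔP = (83/5.96)^(1/0.634) = 13.926^1.577 ≈ 63.70 mb.
P_c ≤ 1010 − 63.70 = 946.30, so the highest integer P_c is 946 mb.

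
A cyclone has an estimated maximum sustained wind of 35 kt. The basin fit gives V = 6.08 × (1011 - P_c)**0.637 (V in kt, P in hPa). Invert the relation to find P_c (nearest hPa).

ΔP = (V / 6.08)^(1/0.637) = (35/6.08)^1.570.
35/6.08 = 5.757; 5.757^1.570 ≈ 15.61 hPa.
P_c = 1011 − 15.61 = 995.39 ≈ 995 hPa.

995 hPa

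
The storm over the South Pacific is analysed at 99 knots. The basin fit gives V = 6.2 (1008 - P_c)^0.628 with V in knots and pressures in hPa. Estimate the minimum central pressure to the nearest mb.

ΔP = (V / 6.2)^(1/0.628) = (99/6.2)^1.592.
99/6.2 = 15.968; 15.968^1.592 ≈ 82.41 mb.
P_c = 1008 − 82.41 = 925.59 ≈ 926 mb.

926 mb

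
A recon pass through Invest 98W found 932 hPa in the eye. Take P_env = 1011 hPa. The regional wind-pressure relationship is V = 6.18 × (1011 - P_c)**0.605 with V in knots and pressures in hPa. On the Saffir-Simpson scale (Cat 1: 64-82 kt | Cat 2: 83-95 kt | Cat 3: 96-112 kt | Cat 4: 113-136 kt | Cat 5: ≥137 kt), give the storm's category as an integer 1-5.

2

ΔP = 1011 − 932 = 79 hPa.
V ≈ 6.18 × 79^0.605 = 6.18 × 14.06 ≈ 87 kt.
87 kt falls in the Category 2 band.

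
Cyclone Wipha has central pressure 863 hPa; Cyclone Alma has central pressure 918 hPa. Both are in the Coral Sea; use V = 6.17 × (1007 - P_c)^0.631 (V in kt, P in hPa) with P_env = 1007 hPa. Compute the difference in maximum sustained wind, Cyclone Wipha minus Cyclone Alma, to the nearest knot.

Cyclone Wipha: ΔP = 144; V ≈ 6.17 × 144^0.631 ≈ 141.98 kt.
Cyclone Alma: ΔP = 89; V ≈ 6.17 × 89^0.631 ≈ 104.80 kt.
Difference ≈ 141.98 − 104.80 = 37.18 → 37 kt.

37 kt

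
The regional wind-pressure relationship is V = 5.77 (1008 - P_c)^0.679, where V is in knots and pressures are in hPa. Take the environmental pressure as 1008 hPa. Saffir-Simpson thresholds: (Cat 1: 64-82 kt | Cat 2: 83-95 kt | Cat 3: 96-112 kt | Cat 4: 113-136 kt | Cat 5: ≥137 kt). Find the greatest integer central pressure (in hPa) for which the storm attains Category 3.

945 hPa

Category 3 begins at V = 96 kt.
Required ΔP = (96/5.77)^(1/0.679) = 16.638^1.473 ≈ 62.86 hPa.
P_c ≤ 1008 − 62.86 = 945.14, so the highest integer P_c is 945 hPa.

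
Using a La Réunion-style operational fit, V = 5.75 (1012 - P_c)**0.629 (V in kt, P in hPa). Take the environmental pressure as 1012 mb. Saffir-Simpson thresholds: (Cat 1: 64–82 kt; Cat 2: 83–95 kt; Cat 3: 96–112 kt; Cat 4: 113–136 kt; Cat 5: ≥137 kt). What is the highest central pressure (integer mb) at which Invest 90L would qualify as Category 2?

Category 2 begins at V = 83 kt.
Required ΔP = (83/5.75)^(1/0.629) = 14.435^1.590 ≈ 69.70 mb.
P_c ≤ 1012 − 69.70 = 942.30, so the highest integer P_c is 942 mb.

942 mb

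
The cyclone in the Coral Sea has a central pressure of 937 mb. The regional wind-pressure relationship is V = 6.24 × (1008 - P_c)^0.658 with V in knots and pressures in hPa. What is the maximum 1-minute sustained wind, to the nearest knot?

103 kt

ΔP = 1008 − 937 = 71 mb.
71^0.658 ≈ 16.524.
V ≈ 6.24 × 16.524 ≈ 103.1 kt.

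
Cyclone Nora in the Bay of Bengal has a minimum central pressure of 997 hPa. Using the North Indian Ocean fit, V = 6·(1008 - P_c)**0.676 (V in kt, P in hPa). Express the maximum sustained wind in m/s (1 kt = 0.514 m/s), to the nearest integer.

16 m/s

ΔP = 1008 − 997 = 11 hPa.
V ≈ 6 × 11^0.676 = 6 × 5.058 ≈ 30.348 kt.
30.348 × 0.514 ≈ 15.60 m/s → 16 m/s.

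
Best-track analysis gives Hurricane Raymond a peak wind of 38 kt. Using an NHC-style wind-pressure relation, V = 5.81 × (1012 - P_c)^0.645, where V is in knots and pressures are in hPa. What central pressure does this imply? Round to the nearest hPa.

994 hPa

ΔP = (V / 5.81)^(1/0.645) = (38/5.81)^1.550.
38/5.81 = 6.540; 6.540^1.550 ≈ 18.39 hPa.
P_c = 1012 − 18.39 = 993.61 ≈ 994 hPa.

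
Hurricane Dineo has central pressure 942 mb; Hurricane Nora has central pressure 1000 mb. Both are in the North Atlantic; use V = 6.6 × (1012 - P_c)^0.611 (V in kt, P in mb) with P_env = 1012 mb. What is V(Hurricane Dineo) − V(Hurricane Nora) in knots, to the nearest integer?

58 kt

Hurricane Dineo: ΔP = 70; V ≈ 6.6 × 70^0.611 ≈ 88.49 kt.
Hurricane Nora: ΔP = 12; V ≈ 6.6 × 12^0.611 ≈ 30.12 kt.
Difference ≈ 88.49 − 30.12 = 58.37 → 58 kt.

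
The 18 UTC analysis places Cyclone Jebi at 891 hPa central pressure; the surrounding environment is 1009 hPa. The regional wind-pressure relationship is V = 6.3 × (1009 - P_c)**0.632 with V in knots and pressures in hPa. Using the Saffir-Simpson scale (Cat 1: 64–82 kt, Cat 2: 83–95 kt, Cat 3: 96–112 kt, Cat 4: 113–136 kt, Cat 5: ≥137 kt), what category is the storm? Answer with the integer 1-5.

ΔP = 1009 − 891 = 118 hPa.
V ≈ 6.3 × 118^0.632 = 6.3 × 20.39 ≈ 128 kt.
128 kt falls in the Category 4 band.

4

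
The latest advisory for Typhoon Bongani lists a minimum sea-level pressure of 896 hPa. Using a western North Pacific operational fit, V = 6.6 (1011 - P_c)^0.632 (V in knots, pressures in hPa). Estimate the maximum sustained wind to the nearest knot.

132 kt

ΔP = 1011 − 896 = 115 hPa.
115^0.632 ≈ 20.061.
V ≈ 6.6 × 20.061 ≈ 132.4 kt.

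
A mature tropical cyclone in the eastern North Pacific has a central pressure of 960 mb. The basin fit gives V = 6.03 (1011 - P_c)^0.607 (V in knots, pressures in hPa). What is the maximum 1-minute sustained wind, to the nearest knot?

ΔP = 1011 − 960 = 51 mb.
51^0.607 ≈ 10.877.
V ≈ 6.03 × 10.877 ≈ 65.6 kt.

66 kt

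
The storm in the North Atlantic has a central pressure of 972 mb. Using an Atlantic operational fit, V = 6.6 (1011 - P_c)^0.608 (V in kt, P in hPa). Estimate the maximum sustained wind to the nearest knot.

61 kt

ΔP = 1011 − 972 = 39 mb.
39^0.608 ≈ 9.276.
V ≈ 6.6 × 9.276 ≈ 61.2 kt.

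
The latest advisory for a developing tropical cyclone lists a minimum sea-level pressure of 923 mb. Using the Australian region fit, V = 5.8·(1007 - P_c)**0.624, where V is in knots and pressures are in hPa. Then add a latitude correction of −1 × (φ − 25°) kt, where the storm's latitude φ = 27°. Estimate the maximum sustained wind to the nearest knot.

ΔP = 1007 − 923 = 84 mb.
84^0.624 ≈ 15.876.
V ≈ 5.8 × 15.876 ≈ 92.1 kt.
Latitude correction: −1 × (27 − 25) = -2 kt.
Corrected V ≈ 90.1 kt → 90 kt.

90 kt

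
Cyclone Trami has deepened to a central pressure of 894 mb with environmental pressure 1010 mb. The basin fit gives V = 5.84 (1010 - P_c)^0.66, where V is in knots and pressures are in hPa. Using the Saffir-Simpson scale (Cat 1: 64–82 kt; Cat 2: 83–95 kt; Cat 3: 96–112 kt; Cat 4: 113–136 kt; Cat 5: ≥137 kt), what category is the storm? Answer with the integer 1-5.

4

ΔP = 1010 − 894 = 116 mb.
V ≈ 5.84 × 116^0.66 = 5.84 × 23.04 ≈ 135 kt.
135 kt falls in the Category 4 band.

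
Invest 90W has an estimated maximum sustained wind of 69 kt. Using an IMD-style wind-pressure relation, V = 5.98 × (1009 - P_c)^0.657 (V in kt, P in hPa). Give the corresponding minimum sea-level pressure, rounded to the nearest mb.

968 mb

ΔP = (V / 5.98)^(1/0.657) = (69/5.98)^1.522.
69/5.98 = 11.538; 11.538^1.522 ≈ 41.37 mb.
P_c = 1009 − 41.37 = 967.63 ≈ 968 mb.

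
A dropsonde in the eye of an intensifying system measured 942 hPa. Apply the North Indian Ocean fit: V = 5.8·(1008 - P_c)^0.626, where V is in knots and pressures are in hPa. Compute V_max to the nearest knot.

ΔP = 1008 − 942 = 66 hPa.
66^0.626 ≈ 13.773.
V ≈ 5.8 × 13.773 ≈ 79.9 kt.

80 kt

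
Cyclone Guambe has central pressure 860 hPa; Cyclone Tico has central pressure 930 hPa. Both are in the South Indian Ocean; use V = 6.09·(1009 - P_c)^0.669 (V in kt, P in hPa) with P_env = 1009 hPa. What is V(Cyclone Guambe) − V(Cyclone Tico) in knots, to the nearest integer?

Cyclone Guambe: ΔP = 149; V ≈ 6.09 × 149^0.669 ≈ 173.17 kt.
Cyclone Tico: ΔP = 79; V ≈ 6.09 × 79^0.669 ≈ 113.27 kt.
Difference ≈ 173.17 − 113.27 = 59.90 → 60 kt.

60 kt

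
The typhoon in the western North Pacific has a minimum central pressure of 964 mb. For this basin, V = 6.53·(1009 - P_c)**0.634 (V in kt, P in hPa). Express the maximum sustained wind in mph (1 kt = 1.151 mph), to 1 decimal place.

84.0 mph

ΔP = 1009 − 964 = 45 mb.
V ≈ 6.53 × 45^0.634 = 6.53 × 11.172 ≈ 72.954 kt.
72.954 × 1.151 ≈ 83.97 mph → 84.0 mph.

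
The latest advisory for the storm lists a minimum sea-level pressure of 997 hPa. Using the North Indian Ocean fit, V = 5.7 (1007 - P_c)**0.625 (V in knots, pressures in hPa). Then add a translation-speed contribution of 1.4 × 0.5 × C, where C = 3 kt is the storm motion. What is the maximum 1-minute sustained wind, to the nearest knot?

ΔP = 1007 − 997 = 10 hPa.
10^0.625 ≈ 4.217.
V ≈ 5.7 × 4.217 ≈ 24.0 kt.
Translation term: 1.4 × 0.5 × 3 = 2.1 kt.
Corrected V ≈ 26.1 kt → 26 kt.

26 kt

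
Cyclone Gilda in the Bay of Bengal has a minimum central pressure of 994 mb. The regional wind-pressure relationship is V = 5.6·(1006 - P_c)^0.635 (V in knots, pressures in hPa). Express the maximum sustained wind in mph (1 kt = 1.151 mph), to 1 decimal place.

31.2 mph

ΔP = 1006 − 994 = 12 mb.
V ≈ 5.6 × 12^0.635 = 5.6 × 4.845 ≈ 27.131 kt.
27.131 × 1.151 ≈ 31.23 mph → 31.2 mph.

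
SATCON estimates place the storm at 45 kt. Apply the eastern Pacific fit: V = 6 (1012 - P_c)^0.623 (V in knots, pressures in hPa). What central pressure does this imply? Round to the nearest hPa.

987 hPa

ΔP = (V / 6)^(1/0.623) = (45/6)^1.605.
45/6 = 7.500; 7.500^1.605 ≈ 25.39 hPa.
P_c = 1012 − 25.39 = 986.61 ≈ 987 hPa.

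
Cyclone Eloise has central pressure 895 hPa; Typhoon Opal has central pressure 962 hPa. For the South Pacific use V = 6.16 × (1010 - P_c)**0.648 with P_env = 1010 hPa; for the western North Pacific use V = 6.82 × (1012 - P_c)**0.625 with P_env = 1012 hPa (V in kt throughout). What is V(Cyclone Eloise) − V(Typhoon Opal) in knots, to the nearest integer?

Cyclone Eloise: ΔP = 115; V ≈ 6.16 × 115^0.648 ≈ 133.33 kt.
Typhoon Opal: ΔP = 50; V ≈ 6.82 × 50^0.625 ≈ 78.64 kt.
Difference ≈ 133.33 − 78.64 = 54.69 → 55 kt.

55 kt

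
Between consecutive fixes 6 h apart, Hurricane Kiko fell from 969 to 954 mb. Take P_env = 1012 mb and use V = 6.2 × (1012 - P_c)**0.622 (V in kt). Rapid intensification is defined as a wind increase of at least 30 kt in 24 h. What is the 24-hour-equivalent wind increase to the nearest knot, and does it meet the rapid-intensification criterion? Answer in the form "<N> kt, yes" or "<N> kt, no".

V₁: ΔP = 43, V ≈ 6.2 × 43^0.622 ≈ 64.33 kt.
V₂: ΔP = 58, V ≈ 6.2 × 58^0.622 ≈ 77.49 kt.
ΔV over 6 h = 13.16 kt → 24 h equivalent = 13.16 × 24/6 ≈ 52.64 kt.
53 kt ≥ 30 kt ⇒ rapid intensification.

53 kt, yes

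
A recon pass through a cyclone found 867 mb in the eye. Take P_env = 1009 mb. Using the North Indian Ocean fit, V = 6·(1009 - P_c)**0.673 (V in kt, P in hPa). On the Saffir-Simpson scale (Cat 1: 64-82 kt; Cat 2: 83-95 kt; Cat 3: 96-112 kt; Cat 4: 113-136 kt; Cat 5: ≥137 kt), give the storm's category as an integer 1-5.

5

ΔP = 1009 − 867 = 142 mb.
V ≈ 6 × 142^0.673 = 6 × 28.09 ≈ 169 kt.
169 kt falls in the Category 5 band.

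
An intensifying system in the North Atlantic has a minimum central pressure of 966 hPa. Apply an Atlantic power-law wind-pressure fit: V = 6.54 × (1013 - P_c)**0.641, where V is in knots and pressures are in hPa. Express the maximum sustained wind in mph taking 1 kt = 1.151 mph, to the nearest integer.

89 mph

ΔP = 1013 − 966 = 47 hPa.
V ≈ 6.54 × 47^0.641 = 6.54 × 11.798 ≈ 77.160 kt.
77.160 × 1.151 ≈ 88.81 mph → 89 mph.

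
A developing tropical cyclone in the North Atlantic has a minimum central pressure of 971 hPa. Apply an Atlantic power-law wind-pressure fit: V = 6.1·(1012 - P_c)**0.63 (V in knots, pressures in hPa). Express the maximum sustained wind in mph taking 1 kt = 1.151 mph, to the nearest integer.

73 mph

ΔP = 1012 − 971 = 41 hPa.
V ≈ 6.1 × 41^0.63 = 6.1 × 10.377 ≈ 63.297 kt.
63.297 × 1.151 ≈ 72.85 mph → 73 mph.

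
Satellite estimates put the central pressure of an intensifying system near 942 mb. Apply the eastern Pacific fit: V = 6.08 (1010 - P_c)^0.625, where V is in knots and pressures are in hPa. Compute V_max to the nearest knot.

85 kt

ΔP = 1010 − 942 = 68 mb.
68^0.625 ≈ 13.974.
V ≈ 6.08 × 13.974 ≈ 85.0 kt.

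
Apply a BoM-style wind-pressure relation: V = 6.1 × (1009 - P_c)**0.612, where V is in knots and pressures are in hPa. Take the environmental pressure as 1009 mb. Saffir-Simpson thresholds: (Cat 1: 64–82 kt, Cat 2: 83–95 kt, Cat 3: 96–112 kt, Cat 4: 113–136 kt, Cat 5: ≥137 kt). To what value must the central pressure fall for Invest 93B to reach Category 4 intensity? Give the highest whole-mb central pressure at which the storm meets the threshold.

891 mb

Category 4 begins at V = 113 kt.
Required ΔP = (113/6.1)^(1/0.612) = 18.525^1.634 ≈ 117.89 mb.
P_c ≤ 1009 − 117.89 = 891.11, so the highest integer P_c is 891 mb.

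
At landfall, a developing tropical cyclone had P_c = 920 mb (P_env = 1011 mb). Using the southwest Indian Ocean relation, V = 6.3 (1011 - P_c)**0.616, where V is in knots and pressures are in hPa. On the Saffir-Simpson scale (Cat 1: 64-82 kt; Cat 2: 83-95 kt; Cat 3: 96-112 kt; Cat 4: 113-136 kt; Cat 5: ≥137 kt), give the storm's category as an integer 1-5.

ΔP = 1011 − 920 = 91 mb.
V ≈ 6.3 × 91^0.616 = 6.3 × 16.10 ≈ 101 kt.
101 kt falls in the Category 3 band.

3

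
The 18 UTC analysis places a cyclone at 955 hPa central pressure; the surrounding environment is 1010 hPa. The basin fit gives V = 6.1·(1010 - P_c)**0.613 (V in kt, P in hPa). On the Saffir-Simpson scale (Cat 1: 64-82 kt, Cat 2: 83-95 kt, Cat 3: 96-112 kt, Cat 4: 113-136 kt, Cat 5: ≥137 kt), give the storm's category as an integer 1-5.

1

ΔP = 1010 − 955 = 55 hPa.
V ≈ 6.1 × 55^0.613 = 6.1 × 11.66 ≈ 71 kt.
71 kt falls in the Category 1 band.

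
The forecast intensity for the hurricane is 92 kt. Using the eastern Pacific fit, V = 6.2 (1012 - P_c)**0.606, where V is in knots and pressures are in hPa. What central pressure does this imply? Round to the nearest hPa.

926 hPa

ΔP = (V / 6.2)^(1/0.606) = (92/6.2)^1.650.
92/6.2 = 14.839; 14.839^1.650 ≈ 85.70 hPa.
P_c = 1012 − 85.70 = 926.30 ≈ 926 hPa.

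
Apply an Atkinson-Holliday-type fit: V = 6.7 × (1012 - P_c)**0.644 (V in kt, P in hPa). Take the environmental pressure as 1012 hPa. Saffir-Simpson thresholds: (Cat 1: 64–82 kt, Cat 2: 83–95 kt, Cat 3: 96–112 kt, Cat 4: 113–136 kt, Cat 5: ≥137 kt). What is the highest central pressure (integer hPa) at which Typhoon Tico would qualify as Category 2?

Category 2 begins at V = 83 kt.
Required ΔP = (83/6.7)^(1/0.644) = 12.388^1.553 ≈ 49.80 hPa.
P_c ≤ 1012 − 49.80 = 962.20, so the highest integer P_c is 962 hPa.

962 hPa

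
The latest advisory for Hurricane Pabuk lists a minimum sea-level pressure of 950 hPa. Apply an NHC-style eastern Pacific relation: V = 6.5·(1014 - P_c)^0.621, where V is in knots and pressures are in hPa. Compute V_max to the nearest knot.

ΔP = 1014 − 950 = 64 hPa.
64^0.621 ≈ 13.232.
V ≈ 6.5 × 13.232 ≈ 86.0 kt.

86 kt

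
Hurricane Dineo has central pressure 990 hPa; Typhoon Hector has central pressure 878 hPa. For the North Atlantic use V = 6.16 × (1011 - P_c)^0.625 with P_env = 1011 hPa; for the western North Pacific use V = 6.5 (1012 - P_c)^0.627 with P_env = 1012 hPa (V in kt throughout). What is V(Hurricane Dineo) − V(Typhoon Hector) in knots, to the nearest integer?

-99 kt

Hurricane Dineo: ΔP = 21; V ≈ 6.16 × 21^0.625 ≈ 41.30 kt.
Typhoon Hector: ΔP = 134; V ≈ 6.5 × 134^0.627 ≈ 140.15 kt.
Difference ≈ 41.30 − 140.15 = -98.85 → -99 kt.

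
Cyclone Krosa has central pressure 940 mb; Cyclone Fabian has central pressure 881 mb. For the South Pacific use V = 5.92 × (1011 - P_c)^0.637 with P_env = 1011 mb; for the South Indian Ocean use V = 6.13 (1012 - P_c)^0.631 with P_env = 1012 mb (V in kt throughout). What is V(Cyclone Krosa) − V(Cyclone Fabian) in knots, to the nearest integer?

Cyclone Krosa: ΔP = 71; V ≈ 5.92 × 71^0.637 ≈ 89.45 kt.
Cyclone Fabian: ΔP = 131; V ≈ 6.13 × 131^0.631 ≈ 132.88 kt.
Difference ≈ 89.45 − 132.88 = -43.43 → -43 kt.

-43 kt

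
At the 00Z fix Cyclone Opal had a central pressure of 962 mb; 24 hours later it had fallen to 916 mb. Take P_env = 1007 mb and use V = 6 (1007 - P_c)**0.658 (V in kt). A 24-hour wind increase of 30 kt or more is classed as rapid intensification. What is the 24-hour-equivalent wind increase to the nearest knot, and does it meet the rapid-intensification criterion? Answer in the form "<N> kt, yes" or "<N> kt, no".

V₁: ΔP = 45, V ≈ 6 × 45^0.658 ≈ 73.45 kt.
V₂: ΔP = 91, V ≈ 6 × 91^0.658 ≈ 116.73 kt.
ΔV over 24 h = 43.28 kt → 24 h equivalent = 43.28 × 24/24 ≈ 43.28 kt.
43 kt ≥ 30 kt ⇒ rapid intensification.

43 kt, yes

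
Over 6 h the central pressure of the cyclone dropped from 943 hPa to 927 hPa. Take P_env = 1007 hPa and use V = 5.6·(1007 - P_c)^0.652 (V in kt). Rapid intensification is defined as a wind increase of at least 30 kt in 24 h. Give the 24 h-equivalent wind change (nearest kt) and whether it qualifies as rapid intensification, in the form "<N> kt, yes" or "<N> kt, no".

V₁: ΔP = 64, V ≈ 5.6 × 64^0.652 ≈ 84.30 kt.
V₂: ΔP = 80, V ≈ 5.6 × 80^0.652 ≈ 97.50 kt.
ΔV over 6 h = 13.20 kt → 24 h equivalent = 13.20 × 24/6 ≈ 52.80 kt.
53 kt ≥ 30 kt ⇒ rapid intensification.

53 kt, yes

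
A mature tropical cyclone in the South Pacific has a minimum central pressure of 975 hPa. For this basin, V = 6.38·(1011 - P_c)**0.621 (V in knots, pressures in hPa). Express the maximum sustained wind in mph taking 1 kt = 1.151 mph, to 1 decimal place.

68.0 mph

ΔP = 1011 − 975 = 36 hPa.
V ≈ 6.38 × 36^0.621 = 6.38 × 9.257 ≈ 59.059 kt.
59.059 × 1.151 ≈ 67.98 mph → 68.0 mph.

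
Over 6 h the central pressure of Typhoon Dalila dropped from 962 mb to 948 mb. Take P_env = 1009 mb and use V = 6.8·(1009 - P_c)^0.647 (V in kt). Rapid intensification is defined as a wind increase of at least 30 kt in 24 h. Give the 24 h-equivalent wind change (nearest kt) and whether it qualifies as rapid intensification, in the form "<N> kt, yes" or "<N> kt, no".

60 kt, yes

V₁: ΔP = 47, V ≈ 6.8 × 47^0.647 ≈ 82.10 kt.
V₂: ΔP = 61, V ≈ 6.8 × 61^0.647 ≈ 97.19 kt.
ΔV over 6 h = 15.09 kt → 24 h equivalent = 15.09 × 24/6 ≈ 60.36 kt.
60 kt ≥ 30 kt ⇒ rapid intensification.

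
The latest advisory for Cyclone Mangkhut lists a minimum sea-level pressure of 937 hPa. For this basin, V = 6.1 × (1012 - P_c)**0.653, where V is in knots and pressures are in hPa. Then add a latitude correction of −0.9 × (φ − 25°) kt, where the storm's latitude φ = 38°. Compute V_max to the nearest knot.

91 kt

ΔP = 1012 − 937 = 75 hPa.
75^0.653 ≈ 16.765.
V ≈ 6.1 × 16.765 ≈ 102.3 kt.
Latitude correction: −0.9 × (38 − 25) = -11.7 kt.
Corrected V ≈ 90.6 kt → 91 kt.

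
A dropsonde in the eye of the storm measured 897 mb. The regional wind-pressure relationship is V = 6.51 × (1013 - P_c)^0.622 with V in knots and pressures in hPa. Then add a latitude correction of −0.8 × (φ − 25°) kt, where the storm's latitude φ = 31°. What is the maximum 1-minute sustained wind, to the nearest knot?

ΔP = 1013 − 897 = 116 mb.
116^0.622 ≈ 19.235.
V ≈ 6.51 × 19.235 ≈ 125.2 kt.
Latitude correction: −0.8 × (31 − 25) = -4.8 kt.
Corrected V ≈ 120.4 kt → 120 kt.

120 kt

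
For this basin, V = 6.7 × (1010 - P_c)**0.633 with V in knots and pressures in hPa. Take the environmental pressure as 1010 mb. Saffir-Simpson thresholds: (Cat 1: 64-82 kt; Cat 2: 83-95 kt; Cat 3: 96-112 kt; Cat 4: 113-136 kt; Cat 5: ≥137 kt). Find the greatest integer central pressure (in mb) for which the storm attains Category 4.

Category 4 begins at V = 113 kt.
Required ΔP = (113/6.7)^(1/0.633) = 16.866^1.580 ≈ 86.77 mb.
P_c ≤ 1010 − 86.77 = 923.23, so the highest integer P_c is 923 mb.

923 mb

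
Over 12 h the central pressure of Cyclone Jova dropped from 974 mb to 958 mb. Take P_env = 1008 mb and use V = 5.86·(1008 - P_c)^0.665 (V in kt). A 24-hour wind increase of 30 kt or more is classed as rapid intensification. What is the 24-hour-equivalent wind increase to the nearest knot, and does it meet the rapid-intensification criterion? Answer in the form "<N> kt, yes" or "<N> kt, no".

36 kt, yes

V₁: ΔP = 34, V ≈ 5.86 × 34^0.665 ≈ 61.14 kt.
V₂: ΔP = 50, V ≈ 5.86 × 50^0.665 ≈ 79.02 kt.
ΔV over 12 h = 17.88 kt → 24 h equivalent = 17.88 × 24/12 ≈ 35.76 kt.
36 kt ≥ 30 kt ⇒ rapid intensification.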